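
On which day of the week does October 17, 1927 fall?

January 1, 1927 is a Saturday.
October 17 is day 290 of the year, i.e. 289 days after Jan 1.
289 mod 7 = 2, so advance 2 weekdays from Saturday: Monday.

Monday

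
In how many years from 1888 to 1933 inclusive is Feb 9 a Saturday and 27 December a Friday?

Check each year's weekday for Feb 9 and 27 December:
  1888: Thu/Thu  1889: Sat/Fri ✓  1890: Sun/Sat  1891: Mon/Sun  1892: Tue/Tue  1893: Thu/Wed  1894: Fri/Thu  1895: Sat/Fri ✓  1896: Sun/Sun  1897: Tue/Mon  1898: Wed/Tue  1899: Thu/Wed  1900: Fri/Thu  1901: Sat/Fri ✓  …(18 more)…  1920: Mon/Mon  1921: Wed/Tue  1922: Thu/Wed  1923: Fri/Thu  1924: Sat/Sat  1925: Mon/Sun  1926: Tue/Mon  1927: Wed/Tue  1928: Thu/Thu  1929: Sat/Fri ✓  1930: Sun/Sat  1931: Mon/Sun  1932: Tue/Tue  1933: Thu/Wed
Both conditions hold in: 1889, 1895, 1901, 1907, 1918, 1929 — 6.

6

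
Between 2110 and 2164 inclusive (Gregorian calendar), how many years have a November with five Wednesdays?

November has 30 days; it has five Wednesdays when Wednesday falls among the first (month-length − 28) days — i.e. when November 1 is one of Wednesday/Tuesday.
November 1 by year: 2110:Sat 2111:Sun 2112:Tue✓ 2113:Wed✓ 2114:Thu 2115:Fri 2116:Sun 2117:Mon 2118:Tue✓ 2119:Wed✓ 2120:Fri 2121:Sat 2122:Sun 2123:Mon 2124:Wed✓ …(25 more)… 2150:Sun 2151:Mon 2152:Wed✓ 2153:Thu 2154:Fri 2155:Sat 2156:Mon 2157:Tue✓ 2158:Wed✓ 2159:Thu 2160:Sat 2161:Sun 2162:Mon 2163:Tue✓ 2164:Thu
Years with five Wednesdays: 2112, 2113, 2118, 2119, 2124, 2129, 2130, 2135, 2140, 2141, 2146, 2147, 2152, 2157, 2158, 2163 → 16.

16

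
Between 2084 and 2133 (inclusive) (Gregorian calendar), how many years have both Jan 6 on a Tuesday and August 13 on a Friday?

Check each year's weekday for Jan 6 and August 13:
  2084: Thu/Sun  2085: Sat/Mon  2086: Sun/Tue  2087: Mon/Wed  2088: Tue/Fri ✓  2089: Thu/Sat  2090: Fri/Sun  2091: Sat/Mon  2092: Sun/Wed  2093: Tue/Thu  2094: Wed/Fri  2095: Thu/Sat  2096: Fri/Mon  2097: Sun/Tue  …(22 more)…  2120: Sat/Tue  2121: Mon/Wed  2122: Tue/Thu  2123: Wed/Fri  2124: Thu/Sun  2125: Sat/Mon  2126: Sun/Tue  2127: Mon/Wed  2128: Tue/Fri ✓  2129: Thu/Sat  2130: Fri/Sun  2131: Sat/Mon  2132: Sun/Wed  2133: Tue/Thu
Both conditions hold in: 2088, 2128 — 2.

2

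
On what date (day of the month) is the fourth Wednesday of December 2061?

December 1, 2061 is a Thursday, so the first Wednesday is the 7th.
The fourth Wednesday is 7 + 21 = 28.

28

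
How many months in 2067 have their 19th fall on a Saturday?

3

Check the 19th of each month of 2067: Jan 19: Wed, Feb 19: Sat, Mar 19: Sat, Apr 19: Tue, May 19: Thu, Jun 19: Sun, Jul 19: Tue, Aug 19: Fri, Sep 19: Mon, Oct 19: Wed, Nov 19: Sat, Dec 19: Mon.
Saturday occurs in February, March, November — 3 months.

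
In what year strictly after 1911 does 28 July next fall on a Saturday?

From one year to the next, a fixed date's weekday advances by 1, or by 2 when a Feb 29 lies between the two dates.
1911: July 28 is Friday.
1912: Sunday (+2)
1913: Monday (+1)
1914: Tuesday (+1)
1915: Wednesday (+1)
1916: Friday (+2)
1917: Saturday (+1)
28 July falls on a Saturday in 1917.

1917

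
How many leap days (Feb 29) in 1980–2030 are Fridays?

Leap years in 1980–2030: 13 of them.
Feb 29 weekday advances by 5 (mod 7) from one leap year to the next four years later (or differs when a century non-leap intervenes).
Leap-day weekdays: 1980:Fri✓ 1984:Wed 1988:Mon 1992:Sat 1996:Thu 2000:Tue 2004:Sun 2008:Fri✓ 2012:Wed 2016:Mon 2020:Sat 2024:Thu 2028:Tue
Friday: 1980, 2008 → 2.

2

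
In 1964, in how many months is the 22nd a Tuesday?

Check the 22nd of each month of 1964: Jan 22: Wed, Feb 22: Sat, Mar 22: Sun, Apr 22: Wed, May 22: Fri, Jun 22: Mon, Jul 22: Wed, Aug 22: Sat, Sep 22: Tue, Oct 22: Thu, Nov 22: Sun, Dec 22: Tue.
Tuesday occurs in September, December — 2 months.

2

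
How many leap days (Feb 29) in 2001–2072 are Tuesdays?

2

Leap years in 2001–2072: 18 of them.
Feb 29 weekday advances by 5 (mod 7) from one leap year to the next four years later (or differs when a century non-leap intervenes).
Leap-day weekdays: 2004:Sun 2008:Fri 2012:Wed 2016:Mon 2020:Sat 2024:Thu 2028:Tue✓ 2032:Sun 2036:Fri 2040:Wed 2044:Mon 2048:Sat 2052:Thu 2056:Tue✓ 2060:Sun 2064:Fri 2068:Wed 2072:Mon
Tuesday: 2028, 2056 → 2.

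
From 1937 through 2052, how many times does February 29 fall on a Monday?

Leap years in 1937–2052: 29 of them.
Feb 29 weekday advances by 5 (mod 7) from one leap year to the next four years later (or differs when a century non-leap intervenes).
Leap-day weekdays: 1940:Thu 1944:Tue 1948:Sun 1952:Fri 1956:Wed 1960:Mon✓ 1964:Sat 1968:Thu 1972:Tue 1976:Sun 1980:Fri 1984:Wed 1988:Mon✓ …(3 more)… 2004:Sun 2008:Fri 2012:Wed 2016:Mon✓ 2020:Sat 2024:Thu 2028:Tue 2032:Sun 2036:Fri 2040:Wed 2044:Mon✓ 2048:Sat 2052:Thu
Monday: 1960, 1988, 2016, 2044 → 4.

4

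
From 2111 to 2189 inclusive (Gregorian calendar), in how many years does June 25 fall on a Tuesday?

11

Track June 25's weekday year by year (advancing +1, or +2 across a Feb 29):
  2111: Thu  2112: Sat (+2)  2113: Sun (+1)  2114: Mon (+1)  2115: Tue (+1) ✓
  2116: Thu (+2)  2117: Fri (+1)  2118: Sat (+1)  2119: Sun (+1)  2120: Tue (+2) ✓
  2121: Wed (+1)  2122: Thu (+1)  2123: Fri (+1)  2124: Sun (+2)  … (51 more years) …
  2176: Tue (+2) ✓  2177: Wed (+1)  2178: Thu (+1)  2179: Fri (+1)  2180: Sun (+2)
  2181: Mon (+1)  2182: Tue (+1) ✓  2183: Wed (+1)  2184: Fri (+2)  2185: Sat (+1)
  2186: Sun (+1)  2187: Mon (+1)  2188: Wed (+2)  2189: Thu (+1)
Tuesday years: 2115, 2120, 2126, 2137, 2143, 2148, 2154, 2165, 2171, 2176, 2182 — 11 in total.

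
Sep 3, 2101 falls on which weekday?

Saturday

January 1, 2101 is a Saturday.
September 3 is day 246 of the year, i.e. 245 days after Jan 1.
245 mod 7 = 0, so advance 0 weekdays from Saturday: Saturday.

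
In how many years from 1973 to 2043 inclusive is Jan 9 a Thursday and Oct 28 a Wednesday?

Check each year's weekday for Jan 9 and Oct 28:
  1973: Tue/Sun  1974: Wed/Mon  1975: Thu/Tue  1976: Fri/Thu  1977: Sun/Fri  1978: Mon/Sat  1979: Tue/Sun  1980: Wed/Tue  1981: Fri/Wed  1982: Sat/Thu  1983: Sun/Fri  1984: Mon/Sun  1985: Wed/Mon  1986: Thu/Tue  …(43 more)…  2030: Wed/Mon  2031: Thu/Tue  2032: Fri/Thu  2033: Sun/Fri  2034: Mon/Sat  2035: Tue/Sun  2036: Wed/Tue  2037: Fri/Wed  2038: Sat/Thu  2039: Sun/Fri  2040: Mon/Sun  2041: Wed/Mon  2042: Thu/Tue  2043: Fri/Wed
Both conditions hold in: 1992, 2020 — 2.

2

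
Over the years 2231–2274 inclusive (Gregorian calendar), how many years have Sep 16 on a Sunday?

Track Sep 16's weekday year by year (advancing +1, or +2 across a Feb 29):
  2231: Fri  2232: Sun (+2) ✓  2233: Mon (+1)  2234: Tue (+1)  2235: Wed (+1)
  2236: Fri (+2)  2237: Sat (+1)  2238: Sun (+1) ✓  2239: Mon (+1)  2240: Wed (+2)
  2241: Thu (+1)  2242: Fri (+1)  2243: Sat (+1)  2244: Mon (+2)  … (16 more years) …
  2261: Mon (+1)  2262: Tue (+1)  2263: Wed (+1)  2264: Fri (+2)  2265: Sat (+1)
  2266: Sun (+1) ✓  2267: Mon (+1)  2268: Wed (+2)  2269: Thu (+1)  2270: Fri (+1)
  2271: Sat (+1)  2272: Mon (+2)  2273: Tue (+1)  2274: Wed (+1)
Sunday years: 2232, 2238, 2249, 2255, 2260, 2266 — 6 in total.

6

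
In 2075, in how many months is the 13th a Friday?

Check the 13th of each month of 2075: Jan 13: Sun, Feb 13: Wed, Mar 13: Wed, Apr 13: Sat, May 13: Mon, Jun 13: Thu, Jul 13: Sat, Aug 13: Tue, Sep 13: Fri, Oct 13: Sun, Nov 13: Wed, Dec 13: Fri.
Friday occurs in September, December — 2 months.

2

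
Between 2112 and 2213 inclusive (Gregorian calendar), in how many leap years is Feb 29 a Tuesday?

Leap years in 2112–2213: 25 of them.
Feb 29 weekday advances by 5 (mod 7) from one leap year to the next four years later (or differs when a century non-leap intervenes).
Leap-day weekdays: 2112:Mon 2116:Sat 2120:Thu 2124:Tue✓ 2128:Sun 2132:Fri 2136:Wed 2140:Mon 2144:Sat 2148:Thu 2152:Tue✓ 2156:Sun 2160:Fri 2164:Wed 2168:Mon 2172:Sat 2176:Thu 2180:Tue✓ 2184:Sun 2188:Fri 2192:Wed 2196:Mon 2204:Wed 2208:Mon 2212:Sat
Tuesday: 2124, 2152, 2180 → 3.

3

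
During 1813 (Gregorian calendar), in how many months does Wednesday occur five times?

4

A month of length L has five Wednesdays iff its first Wednesday is on day ≤ L−28 (so day 1–3 in a 31-day month, 1–2 in a 30-day month, day 1 in a leap February).
Checking each month of 1813: Jan starts Fri (31d); Feb starts Mon (28d); Mar starts Mon (31d) ✓; Apr starts Thu (30d); May starts Sat (31d); Jun starts Tue (30d) ✓; Jul starts Thu (31d); Aug starts Sun (31d); Sep starts Wed (30d) ✓; Oct starts Fri (31d); Nov starts Mon (30d); Dec starts Wed (31d) ✓.
Five-Wednesday months: March, June, September, December → 4.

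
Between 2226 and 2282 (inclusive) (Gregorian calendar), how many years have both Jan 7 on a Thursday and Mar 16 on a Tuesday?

Check each year's weekday for Jan 7 and Mar 16:
  2226: Sat/Thu  2227: Sun/Fri  2228: Mon/Sun  2229: Wed/Mon  2230: Thu/Tue ✓  2231: Fri/Wed  2232: Sat/Fri  2233: Mon/Sat  2234: Tue/Sun  2235: Wed/Mon  2236: Thu/Wed  2237: Sat/Thu  2238: Sun/Fri  2239: Mon/Sat  …(29 more)…  2269: Thu/Tue ✓  2270: Fri/Wed  2271: Sat/Thu  2272: Sun/Sat  2273: Tue/Sun  2274: Wed/Mon  2275: Thu/Tue ✓  2276: Fri/Thu  2277: Sun/Fri  2278: Mon/Sat  2279: Tue/Sun  2280: Wed/Tue  2281: Fri/Wed  2282: Sat/Thu
Both conditions hold in: 2230, 2241, 2247, 2258, 2269, 2275 — 6.

6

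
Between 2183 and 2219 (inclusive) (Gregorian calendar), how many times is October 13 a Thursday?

6

Track October 13's weekday year by year (advancing +1, or +2 across a Feb 29):
  2183: Mon  2184: Wed (+2)  2185: Thu (+1) ✓  2186: Fri (+1)  2187: Sat (+1)
  2188: Mon (+2)  2189: Tue (+1)  2190: Wed (+1)  2191: Thu (+1) ✓  2192: Sat (+2)
  2193: Sun (+1)  2194: Mon (+1)  2195: Tue (+1)  2196: Thu (+2) ✓  … (9 more years) …
  2206: Mon (+1)  2207: Tue (+1)  2208: Thu (+2) ✓  2209: Fri (+1)  2210: Sat (+1)
  2211: Sun (+1)  2212: Tue (+2)  2213: Wed (+1)  2214: Thu (+1) ✓  2215: Fri (+1)
  2216: Sun (+2)  2217: Mon (+1)  2218: Tue (+1)  2219: Wed (+1)
Thursday years: 2185, 2191, 2196, 2203, 2208, 2214 — 6 in total.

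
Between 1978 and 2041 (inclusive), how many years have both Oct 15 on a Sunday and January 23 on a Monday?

7

Check each year's weekday for Oct 15 and January 23:
  1978: Sun/Mon ✓  1979: Mon/Tue  1980: Wed/Wed  1981: Thu/Fri  1982: Fri/Sat  1983: Sat/Sun  1984: Mon/Mon  1985: Tue/Wed  1986: Wed/Thu  1987: Thu/Fri  1988: Sat/Sat  1989: Sun/Mon ✓  1990: Mon/Tue  1991: Tue/Wed  …(36 more)…  2028: Sun/Sun  2029: Mon/Tue  2030: Tue/Wed  2031: Wed/Thu  2032: Fri/Fri  2033: Sat/Sun  2034: Sun/Mon ✓  2035: Mon/Tue  2036: Wed/Wed  2037: Thu/Fri  2038: Fri/Sat  2039: Sat/Sun  2040: Mon/Mon  2041: Tue/Wed
Both conditions hold in: 1978, 1989, 1995, 2006, 2017, 2023, 2034 — 7.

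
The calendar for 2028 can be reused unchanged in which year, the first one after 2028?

2056

Two years share a calendar iff Jan 1 falls on the same weekday and both are leap or both are common. 2028: Jan 1 is Saturday, leap year.
2029: Jan 1 Monday, common
2030: Jan 1 Tuesday, common
2031: Jan 1 Wednesday, common
2032: Jan 1 Thursday, leap
2033: Jan 1 Saturday, common
2034: Jan 1 Sunday, common
2035: Jan 1 Monday, common
2036: Jan 1 Tuesday, leap
2037: Jan 1 Thursday, common
2038: Jan 1 Friday, common
2039: Jan 1 Saturday, common
2040: Jan 1 Sunday, leap
2041: Jan 1 Tuesday, common
2042: Jan 1 Wednesday, common
2043: Jan 1 Thursday, common
2044: Jan 1 Friday, leap
2045: Jan 1 Sunday, common
2046: Jan 1 Monday, common
2047: Jan 1 Tuesday, common
2048: Jan 1 Wednesday, leap
2049: Jan 1 Friday, common
2050: Jan 1 Saturday, common
2051: Jan 1 Sunday, common
2052: Jan 1 Monday, leap
2053: Jan 1 Wednesday, common
2054: Jan 1 Thursday, common
2055: Jan 1 Friday, common
2056: Jan 1 Saturday, leap
2056 matches on both conditions.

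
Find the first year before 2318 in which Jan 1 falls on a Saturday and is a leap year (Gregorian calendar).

2316

Jan 1 advances by 2 weekdays after a leap year and by 1 after a common year.
2318: Jan 1 is Tuesday.
2317: Monday
2316: Saturday (leap)
2316 begins on a Saturday and is a leap year.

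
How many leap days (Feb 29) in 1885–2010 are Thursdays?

4

Leap years in 1885–2010: 30 of them.
Feb 29 weekday advances by 5 (mod 7) from one leap year to the next four years later (or differs when a century non-leap intervenes).
Leap-day weekdays: 1888:Wed 1892:Mon 1896:Sat 1904:Mon 1908:Sat 1912:Thu✓ 1916:Tue 1920:Sun 1924:Fri 1928:Wed 1932:Mon 1936:Sat 1940:Thu✓ …(4 more)… 1960:Mon 1964:Sat 1968:Thu✓ 1972:Tue 1976:Sun 1980:Fri 1984:Wed 1988:Mon 1992:Sat 1996:Thu✓ 2000:Tue 2004:Sun 2008:Fri
Thursday: 1912, 1940, 1968, 1996 → 4.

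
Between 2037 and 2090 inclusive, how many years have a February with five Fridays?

February has 28 days (29 in leap years); it has five Fridays when Friday falls among the first (month-length − 28) days — i.e. when February 1 is Friday in a leap year (never in a common year).
February 1 by year: 2037:Sun 2038:Mon 2039:Tue 2040:Wed 2041:Fri 2042:Sat 2043:Sun 2044:Mon 2045:Wed 2046:Thu 2047:Fri 2048:Sat 2049:Mon 2050:Tue 2051:Wed …(24 more)… 2076:Sat 2077:Mon 2078:Tue 2079:Wed 2080:Thu 2081:Sat 2082:Sun 2083:Mon 2084:Tue 2085:Thu 2086:Fri 2087:Sat 2088:Sun 2089:Tue 2090:Wed
Years with five Fridays: 2064 → 1.

1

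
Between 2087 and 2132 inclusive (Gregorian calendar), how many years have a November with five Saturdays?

13

November has 30 days; it has five Saturdays when Saturday falls among the first (month-length − 28) days — i.e. when November 1 is one of Saturday/Friday.
November 1 by year: 2087:Sat✓ 2088:Mon 2089:Tue 2090:Wed 2091:Thu 2092:Sat✓ 2093:Sun 2094:Mon 2095:Tue 2096:Thu 2097:Fri✓ 2098:Sat✓ 2099:Sun 2100:Mon 2101:Tue …(16 more)… 2118:Tue 2119:Wed 2120:Fri✓ 2121:Sat✓ 2122:Sun 2123:Mon 2124:Wed 2125:Thu 2126:Fri✓ 2127:Sat✓ 2128:Mon 2129:Tue 2130:Wed 2131:Thu 2132:Sat✓
Years with five Saturdays: 2087, 2092, 2097, 2098, 2104, 2109, 2110, 2115, 2120, 2121, 2126, 2127, 2132 → 13.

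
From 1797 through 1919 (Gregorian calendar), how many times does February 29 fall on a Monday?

5

Leap years in 1797–1919: 28 of them.
Feb 29 weekday advances by 5 (mod 7) from one leap year to the next four years later (or differs when a century non-leap intervenes).
Leap-day weekdays: 1804:Wed 1808:Mon✓ 1812:Sat 1816:Thu 1820:Tue 1824:Sun 1828:Fri 1832:Wed 1836:Mon✓ 1840:Sat 1844:Thu 1848:Tue 1852:Sun 1856:Fri 1860:Wed 1864:Mon✓ 1868:Sat 1872:Thu 1876:Tue 1880:Sun 1884:Fri 1888:Wed 1892:Mon✓ 1896:Sat 1904:Mon✓ 1908:Sat 1912:Thu 1916:Tue
Monday: 1808, 1836, 1864, 1892, 1904 → 5.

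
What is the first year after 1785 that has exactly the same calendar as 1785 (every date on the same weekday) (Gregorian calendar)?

1791

Two years share a calendar iff Jan 1 falls on the same weekday and both are leap or both are common. 1785: Jan 1 is Saturday, common year.
1786: Jan 1 Sunday, common
1787: Jan 1 Monday, common
1788: Jan 1 Tuesday, leap
1789: Jan 1 Thursday, common
1790: Jan 1 Friday, common
1791: Jan 1 Saturday, common
1791 matches on both conditions.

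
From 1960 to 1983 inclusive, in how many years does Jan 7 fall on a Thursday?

Track Jan 7's weekday year by year (advancing +1, or +2 across a Feb 29):
  1960: Thu ✓  1961: Sat (+2)  1962: Sun (+1)  1963: Mon (+1)  1964: Tue (+1)
  1965: Thu (+2) ✓  1966: Fri (+1)  1967: Sat (+1)  1968: Sun (+1)  1969: Tue (+2)
  1970: Wed (+1)  1971: Thu (+1) ✓  1972: Fri (+1)  1973: Sun (+2)  1974: Mon (+1)
  1975: Tue (+1)  1976: Wed (+1)  1977: Fri (+2)  1978: Sat (+1)  1979: Sun (+1)
  1980: Mon (+1)  1981: Wed (+2)  1982: Thu (+1) ✓  1983: Fri (+1)
Thursday years: 1960, 1965, 1971, 1982 — 4 in total.

4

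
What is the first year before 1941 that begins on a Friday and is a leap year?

1932

Jan 1 advances by 2 weekdays after a leap year and by 1 after a common year.
1941: Jan 1 is Wednesday.
1940: Monday (leap)
1939: Sunday
1938: Saturday
1937: Friday
1936: Wednesday (leap)
1935: Tuesday
1934: Monday
1933: Sunday
1932: Friday (leap)
1932 begins on a Friday and is a leap year.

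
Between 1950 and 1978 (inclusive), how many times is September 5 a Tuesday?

Track September 5's weekday year by year (advancing +1, or +2 across a Feb 29):
  1950: Tue ✓  1951: Wed (+1)  1952: Fri (+2)  1953: Sat (+1)  1954: Sun (+1)
  1955: Mon (+1)  1956: Wed (+2)  1957: Thu (+1)  1958: Fri (+1)  1959: Sat (+1)
  1960: Mon (+2)  1961: Tue (+1) ✓  1962: Wed (+1)  1963: Thu (+1)  1964: Sat (+2)
  1965: Sun (+1)  1966: Mon (+1)  1967: Tue (+1) ✓  1968: Thu (+2)  1969: Fri (+1)
  1970: Sat (+1)  1971: Sun (+1)  1972: Tue (+2) ✓  1973: Wed (+1)  1974: Thu (+1)
  1975: Fri (+1)  1976: Sun (+2)  1977: Mon (+1)  1978: Tue (+1) ✓
Tuesday years: 1950, 1961, 1967, 1972, 1978 — 5 in total.

5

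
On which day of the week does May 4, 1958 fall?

January 1, 1958 is a Wednesday.
May 4 is day 124 of the year, i.e. 123 days after Jan 1.
123 mod 7 = 4, so advance 4 weekdays from Wednesday: Sunday.

Sunday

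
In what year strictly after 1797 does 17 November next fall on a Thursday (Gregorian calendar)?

From one year to the next, a fixed date's weekday advances by 1, or by 2 when a Feb 29 lies between the two dates.
1797: November 17 is Friday.
1798: Saturday (+1)
1799: Sunday (+1)
1800: Monday (+1)
1801: Tuesday (+1)
1802: Wednesday (+1)
1803: Thursday (+1)
17 November falls on a Thursday in 1803.

1803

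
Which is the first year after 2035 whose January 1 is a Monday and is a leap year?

Jan 1 advances by 2 weekdays after a leap year and by 1 after a common year.
2035: Jan 1 is Monday.
2036: Tuesday (leap)
2037: Thursday
2038: Friday
2039: Saturday
2040: Sunday (leap)
2041: Tuesday
2042: Wednesday
2043: Thursday
2044: Friday (leap)
2045: Sunday
2046: Monday
2047: Tuesday
2048: Wednesday (leap)
2049: Friday
2050: Saturday
2051: Sunday
2052: Monday (leap)
2052 begins on a Monday and is a leap year.

2052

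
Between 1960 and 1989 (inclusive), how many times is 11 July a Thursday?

Track 11 July's weekday year by year (advancing +1, or +2 across a Feb 29):
  1960: Mon  1961: Tue (+1)  1962: Wed (+1)  1963: Thu (+1) ✓  1964: Sat (+2)
  1965: Sun (+1)  1966: Mon (+1)  1967: Tue (+1)  1968: Thu (+2) ✓  1969: Fri (+1)
  1970: Sat (+1)  1971: Sun (+1)  1972: Tue (+2)  1973: Wed (+1)  1974: Thu (+1) ✓
  1975: Fri (+1)  1976: Sun (+2)  1977: Mon (+1)  1978: Tue (+1)  1979: Wed (+1)
  1980: Fri (+2)  1981: Sat (+1)  1982: Sun (+1)  1983: Mon (+1)  1984: Wed (+2)
  1985: Thu (+1) ✓  1986: Fri (+1)  1987: Sat (+1)  1988: Mon (+2)  1989: Tue (+1)
Thursday years: 1963, 1968, 1974, 1985 — 4 in total.

4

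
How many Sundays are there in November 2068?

November 2068 has 30 days and begins on Thursday.
The first Sunday is November 4.
Sundays fall on 4, 11, 18, 25 — that's 4.

4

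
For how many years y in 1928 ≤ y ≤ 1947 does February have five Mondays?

February has 28 days (29 in leap years); it has five Mondays when Monday falls among the first (month-length − 28) days — i.e. when February 1 is Monday in a leap year (never in a common year).
February 1 by year: 1928:Wed 1929:Fri 1930:Sat 1931:Sun 1932:Mon✓ 1933:Wed 1934:Thu 1935:Fri 1936:Sat 1937:Mon 1938:Tue 1939:Wed 1940:Thu 1941:Sat 1942:Sun 1943:Mon 1944:Tue 1945:Thu 1946:Fri 1947:Sat
Years with five Mondays: 1932 → 1.

1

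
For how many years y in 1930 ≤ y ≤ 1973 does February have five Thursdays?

2

February has 28 days (29 in leap years); it has five Thursdays when Thursday falls among the first (month-length − 28) days — i.e. when February 1 is Thursday in a leap year (never in a common year).
February 1 by year: 1930:Sat 1931:Sun 1932:Mon 1933:Wed 1934:Thu 1935:Fri 1936:Sat 1937:Mon 1938:Tue 1939:Wed 1940:Thu✓ 1941:Sat 1942:Sun 1943:Mon 1944:Tue …(14 more)… 1959:Sun 1960:Mon 1961:Wed 1962:Thu 1963:Fri 1964:Sat 1965:Mon 1966:Tue 1967:Wed 1968:Thu✓ 1969:Sat 1970:Sun 1971:Mon 1972:Tue 1973:Thu
Years with five Thursdays: 1940, 1968 → 2.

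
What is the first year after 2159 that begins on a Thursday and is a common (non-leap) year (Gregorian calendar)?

Jan 1 advances by 2 weekdays after a leap year and by 1 after a common year.
2159: Jan 1 is Monday.
2160: Tuesday (leap)
2161: Thursday
2161 begins on a Thursday and is a common year.

2161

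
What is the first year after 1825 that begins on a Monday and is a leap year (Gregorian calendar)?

Jan 1 advances by 2 weekdays after a leap year and by 1 after a common year.
1825: Jan 1 is Saturday.
1826: Sunday
1827: Monday
1828: Tuesday (leap)
1829: Thursday
1830: Friday
1831: Saturday
1832: Sunday (leap)
1833: Tuesday
1834: Wednesday
1835: Thursday
1836: Friday (leap)
1837: Sunday
1838: Monday
1839: Tuesday
1840: Wednesday (leap)
1841: Friday
1842: Saturday
1843: Sunday
1844: Monday (leap)
1844 begins on a Monday and is a leap year.

1844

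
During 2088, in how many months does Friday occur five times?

5

A month of length L has five Fridays iff its first Friday is on day ≤ L−28 (so day 1–3 in a 31-day month, 1–2 in a 30-day month, day 1 in a leap February).
Checking each month of 2088: Jan starts Thu (31d) ✓; Feb starts Sun (29d); Mar starts Mon (31d); Apr starts Thu (30d) ✓; May starts Sat (31d); Jun starts Tue (30d); Jul starts Thu (31d) ✓; Aug starts Sun (31d); Sep starts Wed (30d); Oct starts Fri (31d) ✓; Nov starts Mon (30d); Dec starts Wed (31d) ✓.
Five-Friday months: January, April, July, October, December → 5.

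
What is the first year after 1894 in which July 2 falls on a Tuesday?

From one year to the next, a fixed date's weekday advances by 1, or by 2 when a Feb 29 lies between the two dates.
1894: July 2 is Monday.
1895: Tuesday (+1)
July 2 falls on a Tuesday in 1895.

1895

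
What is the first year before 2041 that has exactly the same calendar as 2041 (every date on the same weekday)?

Two years share a calendar iff Jan 1 falls on the same weekday and both are leap or both are common. 2041: Jan 1 is Tuesday, common year.
2040: Jan 1 Sunday, leap
2039: Jan 1 Saturday, common
2038: Jan 1 Friday, common
2037: Jan 1 Thursday, common
2036: Jan 1 Tuesday, leap
2035: Jan 1 Monday, common
2034: Jan 1 Sunday, common
2033: Jan 1 Saturday, common
2032: Jan 1 Thursday, leap
2031: Jan 1 Wednesday, common
2030: Jan 1 Tuesday, common
2030 matches on both conditions.

2030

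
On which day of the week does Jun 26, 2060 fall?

Saturday

January 1, 2060 is a Thursday.
June 26 is day 178 of the year, i.e. 177 days after Jan 1.
177 mod 7 = 2, so advance 2 weekdays from Thursday: Saturday.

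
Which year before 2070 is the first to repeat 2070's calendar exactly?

Two years share a calendar iff Jan 1 falls on the same weekday and both are leap or both are common. 2070: Jan 1 is Wednesday, common year.
2069: Jan 1 Tuesday, common
2068: Jan 1 Sunday, leap
2067: Jan 1 Saturday, common
2066: Jan 1 Friday, common
2065: Jan 1 Thursday, common
2064: Jan 1 Tuesday, leap
2063: Jan 1 Monday, common
2062: Jan 1 Sunday, common
2061: Jan 1 Saturday, common
2060: Jan 1 Thursday, leap
2059: Jan 1 Wednesday, common
2059 matches on both conditions.

2059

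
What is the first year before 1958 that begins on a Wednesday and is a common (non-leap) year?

Jan 1 advances by 2 weekdays after a leap year and by 1 after a common year.
1958: Jan 1 is Wednesday.
1957: Tuesday
1956: Sunday (leap)
1955: Saturday
1954: Friday
1953: Thursday
1952: Tuesday (leap)
1951: Monday
1950: Sunday
1949: Saturday
1948: Thursday (leap)
1947: Wednesday
1947 begins on a Wednesday and is a common year.

1947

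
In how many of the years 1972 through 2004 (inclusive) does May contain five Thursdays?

15

May has 31 days; it has five Thursdays when Thursday falls among the first (month-length − 28) days — i.e. when May 1 is one of Thursday/Wednesday/Tuesday.
May 1 by year: 1972:Mon 1973:Tue✓ 1974:Wed✓ 1975:Thu✓ 1976:Sat 1977:Sun 1978:Mon 1979:Tue✓ 1980:Thu✓ 1981:Fri 1982:Sat 1983:Sun 1984:Tue✓ 1985:Wed✓ 1986:Thu✓ …(3 more)… 1990:Tue✓ 1991:Wed✓ 1992:Fri 1993:Sat 1994:Sun 1995:Mon 1996:Wed✓ 1997:Thu✓ 1998:Fri 1999:Sat 2000:Mon 2001:Tue✓ 2002:Wed✓ 2003:Thu✓ 2004:Sat
Years with five Thursdays: 1973, 1974, 1975, 1979, 1980, 1984, 1985, 1986, 1990, 1991, 1996, 1997, 2001, 2002, 2003 → 15.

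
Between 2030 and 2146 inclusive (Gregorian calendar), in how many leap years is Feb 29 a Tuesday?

Leap years in 2030–2146: 28 of them.
Feb 29 weekday advances by 5 (mod 7) from one leap year to the next four years later (or differs when a century non-leap intervenes).
Leap-day weekdays: 2032:Sun 2036:Fri 2040:Wed 2044:Mon 2048:Sat 2052:Thu 2056:Tue✓ 2060:Sun 2064:Fri 2068:Wed 2072:Mon 2076:Sat 2080:Thu 2084:Tue✓ 2088:Sun 2092:Fri 2096:Wed 2104:Fri 2108:Wed 2112:Mon 2116:Sat 2120:Thu 2124:Tue✓ 2128:Sun 2132:Fri 2136:Wed 2140:Mon 2144:Sat
Tuesday: 2056, 2084, 2124 → 3.

3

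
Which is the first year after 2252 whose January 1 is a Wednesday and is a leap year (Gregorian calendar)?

2268

Jan 1 advances by 2 weekdays after a leap year and by 1 after a common year.
2252: Jan 1 is Thursday (leap).
2253: Saturday
2254: Sunday
2255: Monday
2256: Tuesday (leap)
2257: Thursday
2258: Friday
2259: Saturday
2260: Sunday (leap)
2261: Tuesday
2262: Wednesday
2263: Thursday
2264: Friday (leap)
2265: Sunday
2266: Monday
2267: Tuesday
2268: Wednesday (leap)
2268 begins on a Wednesday and is a leap year.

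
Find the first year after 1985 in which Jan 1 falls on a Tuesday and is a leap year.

Jan 1 advances by 2 weekdays after a leap year and by 1 after a common year.
1985: Jan 1 is Tuesday.
1986: Wednesday
1987: Thursday
1988: Friday (leap)
1989: Sunday
1990: Monday
1991: Tuesday
1992: Wednesday (leap)
1993: Friday
1994: Saturday
1995: Sunday
1996: Monday (leap)
1997: Wednesday
1998: Thursday
1999: Friday
2000: Saturday (leap)
2001: Monday
2002: Tuesday
2003: Wednesday
2004: Thursday (leap)
2005: Saturday
2006: Sunday
2007: Monday
2008: Tuesday (leap)
2008 begins on a Tuesday and is a leap year.

2008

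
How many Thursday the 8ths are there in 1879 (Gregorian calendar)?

1

Check the 8th of each month of 1879: Jan 8: Wed, Feb 8: Sat, Mar 8: Sat, Apr 8: Tue, May 8: Thu, Jun 8: Sun, Jul 8: Tue, Aug 8: Fri, Sep 8: Mon, Oct 8: Wed, Nov 8: Sat, Dec 8: Mon.
Thursday occurs in May — 1 month.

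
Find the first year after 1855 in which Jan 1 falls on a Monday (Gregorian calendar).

Jan 1 advances by 2 weekdays after a leap year and by 1 after a common year.
1855: Jan 1 is Monday.
1856: Tuesday (leap)
1857: Thursday
1858: Friday
1859: Saturday
1860: Sunday (leap)
1861: Tuesday
1862: Wednesday
1863: Thursday
1864: Friday (leap)
1865: Sunday
1866: Monday
1866 begins on a Monday

1866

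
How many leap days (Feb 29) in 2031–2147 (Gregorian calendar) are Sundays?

4

Leap years in 2031–2147: 28 of them.
Feb 29 weekday advances by 5 (mod 7) from one leap year to the next four years later (or differs when a century non-leap intervenes).
Leap-day weekdays: 2032:Sun✓ 2036:Fri 2040:Wed 2044:Mon 2048:Sat 2052:Thu 2056:Tue 2060:Sun✓ 2064:Fri 2068:Wed 2072:Mon 2076:Sat 2080:Thu 2084:Tue 2088:Sun✓ 2092:Fri 2096:Wed 2104:Fri 2108:Wed 2112:Mon 2116:Sat 2120:Thu 2124:Tue 2128:Sun✓ 2132:Fri 2136:Wed 2140:Mon 2144:Sat
Sunday: 2032, 2060, 2088, 2128 → 4.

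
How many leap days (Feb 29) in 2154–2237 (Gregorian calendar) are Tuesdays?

2

Leap years in 2154–2237: 20 of them.
Feb 29 weekday advances by 5 (mod 7) from one leap year to the next four years later (or differs when a century non-leap intervenes).
Leap-day weekdays: 2156:Sun 2160:Fri 2164:Wed 2168:Mon 2172:Sat 2176:Thu 2180:Tue✓ 2184:Sun 2188:Fri 2192:Wed 2196:Mon 2204:Wed 2208:Mon 2212:Sat 2216:Thu 2220:Tue✓ 2224:Sun 2228:Fri 2232:Wed 2236:Mon
Tuesday: 2180, 2220 → 2.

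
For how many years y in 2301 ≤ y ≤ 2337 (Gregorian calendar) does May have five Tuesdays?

15

May has 31 days; it has five Tuesdays when Tuesday falls among the first (month-length − 28) days — i.e. when May 1 is one of Tuesday/Monday/Sunday.
May 1 by year: 2301:Wed 2302:Thu 2303:Fri 2304:Sun✓ 2305:Mon✓ 2306:Tue✓ 2307:Wed 2308:Fri 2309:Sat 2310:Sun✓ 2311:Mon✓ 2312:Wed 2313:Thu 2314:Fri 2315:Sat …(7 more)… 2323:Tue✓ 2324:Thu 2325:Fri 2326:Sat 2327:Sun✓ 2328:Tue✓ 2329:Wed 2330:Thu 2331:Fri 2332:Sun✓ 2333:Mon✓ 2334:Tue✓ 2335:Wed 2336:Fri 2337:Sat
Years with five Tuesdays: 2304, 2305, 2306, 2310, 2311, 2316, 2317, 2321, 2322, 2323, 2327, 2328, 2332, 2333, 2334 → 15.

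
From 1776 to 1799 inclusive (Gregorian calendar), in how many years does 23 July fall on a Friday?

3

Track 23 July's weekday year by year (advancing +1, or +2 across a Feb 29):
  1776: Tue  1777: Wed (+1)  1778: Thu (+1)  1779: Fri (+1) ✓  1780: Sun (+2)
  1781: Mon (+1)  1782: Tue (+1)  1783: Wed (+1)  1784: Fri (+2) ✓  1785: Sat (+1)
  1786: Sun (+1)  1787: Mon (+1)  1788: Wed (+2)  1789: Thu (+1)  1790: Fri (+1) ✓
  1791: Sat (+1)  1792: Mon (+2)  1793: Tue (+1)  1794: Wed (+1)  1795: Thu (+1)
  1796: Sat (+2)  1797: Sun (+1)  1798: Mon (+1)  1799: Tue (+1)
Friday years: 1779, 1784, 1790 — 3 in total.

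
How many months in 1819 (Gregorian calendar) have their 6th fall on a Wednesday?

2

Check the 6th of each month of 1819: Jan 6: Wed, Feb 6: Sat, Mar 6: Sat, Apr 6: Tue, May 6: Thu, Jun 6: Sun, Jul 6: Tue, Aug 6: Fri, Sep 6: Mon, Oct 6: Wed, Nov 6: Sat, Dec 6: Mon.
Wednesday occurs in January, October — 2 months.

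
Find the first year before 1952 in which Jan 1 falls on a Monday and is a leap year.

1940

Jan 1 advances by 2 weekdays after a leap year and by 1 after a common year.
1952: Jan 1 is Tuesday (leap).
1951: Monday
1950: Sunday
1949: Saturday
1948: Thursday (leap)
1947: Wednesday
1946: Tuesday
1945: Monday
1944: Saturday (leap)
1943: Friday
1942: Thursday
1941: Wednesday
1940: Monday (leap)
1940 begins on a Monday and is a leap year.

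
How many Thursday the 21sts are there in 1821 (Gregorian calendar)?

Check the 21st of each month of 1821: Jan 21: Sun, Feb 21: Wed, Mar 21: Wed, Apr 21: Sat, May 21: Mon, Jun 21: Thu, Jul 21: Sat, Aug 21: Tue, Sep 21: Fri, Oct 21: Sun, Nov 21: Wed, Dec 21: Fri.
Thursday occurs in June — 1 month.

1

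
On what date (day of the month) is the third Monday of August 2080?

19

August 1, 2080 is a Thursday, so the first Monday is the 5th.
The third Monday is 5 + 14 = 19.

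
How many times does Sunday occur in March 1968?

5

March 1968 has 31 days and begins on Friday.
The first Sunday is March 3.
Sundays fall on 3, 10, 17, 24, 31 — that's 5.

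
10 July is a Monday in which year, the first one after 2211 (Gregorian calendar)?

From one year to the next, a fixed date's weekday advances by 1, or by 2 when a Feb 29 lies between the two dates.
2211: July 10 is Wednesday.
2212: Friday (+2)
2213: Saturday (+1)
2214: Sunday (+1)
2215: Monday (+1)
10 July falls on a Monday in 2215.

2215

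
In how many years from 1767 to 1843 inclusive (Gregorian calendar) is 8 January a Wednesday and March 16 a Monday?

3

Check each year's weekday for 8 January and March 16:
  1767: Thu/Mon  1768: Fri/Wed  1769: Sun/Thu  1770: Mon/Fri  1771: Tue/Sat  1772: Wed/Mon ✓  1773: Fri/Tue  1774: Sat/Wed  1775: Sun/Thu  1776: Mon/Sat  1777: Wed/Sun  1778: Thu/Mon  1779: Fri/Tue  1780: Sat/Thu  …(49 more)…  1830: Fri/Tue  1831: Sat/Wed  1832: Sun/Fri  1833: Tue/Sat  1834: Wed/Sun  1835: Thu/Mon  1836: Fri/Wed  1837: Sun/Thu  1838: Mon/Fri  1839: Tue/Sat  1840: Wed/Mon ✓  1841: Fri/Tue  1842: Sat/Wed  1843: Sun/Thu
Both conditions hold in: 1772, 1812, 1840 — 3.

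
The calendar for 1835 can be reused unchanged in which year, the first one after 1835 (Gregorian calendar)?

Two years share a calendar iff Jan 1 falls on the same weekday and both are leap or both are common. 1835: Jan 1 is Thursday, common year.
1836: Jan 1 Friday, leap
1837: Jan 1 Sunday, common
1838: Jan 1 Monday, common
1839: Jan 1 Tuesday, common
1840: Jan 1 Wednesday, leap
1841: Jan 1 Friday, common
1842: Jan 1 Saturday, common
1843: Jan 1 Sunday, common
1844: Jan 1 Monday, leap
1845: Jan 1 Wednesday, common
1846: Jan 1 Thursday, common
1846 matches on both conditions.

1846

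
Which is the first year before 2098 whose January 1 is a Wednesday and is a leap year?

Jan 1 advances by 2 weekdays after a leap year and by 1 after a common year.
2098: Jan 1 is Wednesday.
2097: Tuesday
2096: Sunday (leap)
2095: Saturday
2094: Friday
2093: Thursday
2092: Tuesday (leap)
2091: Monday
2090: Sunday
2089: Saturday
2088: Thursday (leap)
2087: Wednesday
2086: Tuesday
2085: Monday
2084: Saturday (leap)
2083: Friday
2082: Thursday
2081: Wednesday
2080: Monday (leap)
2079: Sunday
2078: Saturday
2077: Friday
2076: Wednesday (leap)
2076 begins on a Wednesday and is a leap year.

2076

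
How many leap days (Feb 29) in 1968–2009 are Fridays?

Leap years in 1968–2009: 11 of them.
Feb 29 weekday advances by 5 (mod 7) from one leap year to the next four years later (or differs when a century non-leap intervenes).
Leap-day weekdays: 1968:Thu 1972:Tue 1976:Sun 1980:Fri✓ 1984:Wed 1988:Mon 1992:Sat 1996:Thu 2000:Tue 2004:Sun 2008:Fri✓
Friday: 1980, 2008 → 2.

2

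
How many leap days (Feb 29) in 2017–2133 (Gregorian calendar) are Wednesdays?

Leap years in 2017–2133: 28 of them.
Feb 29 weekday advances by 5 (mod 7) from one leap year to the next four years later (or differs when a century non-leap intervenes).
Leap-day weekdays: 2020:Sat 2024:Thu 2028:Tue 2032:Sun 2036:Fri 2040:Wed✓ 2044:Mon 2048:Sat 2052:Thu 2056:Tue 2060:Sun 2064:Fri 2068:Wed✓ 2072:Mon 2076:Sat 2080:Thu 2084:Tue 2088:Sun 2092:Fri 2096:Wed✓ 2104:Fri 2108:Wed✓ 2112:Mon 2116:Sat 2120:Thu 2124:Tue 2128:Sun 2132:Fri
Wednesday: 2040, 2068, 2096, 2108 → 4.

4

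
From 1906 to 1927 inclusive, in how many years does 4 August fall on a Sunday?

3

Track 4 August's weekday year by year (advancing +1, or +2 across a Feb 29):
  1906: Sat  1907: Sun (+1) ✓  1908: Tue (+2)  1909: Wed (+1)  1910: Thu (+1)
  1911: Fri (+1)  1912: Sun (+2) ✓  1913: Mon (+1)  1914: Tue (+1)  1915: Wed (+1)
  1916: Fri (+2)  1917: Sat (+1)  1918: Sun (+1) ✓  1919: Mon (+1)  1920: Wed (+2)
  1921: Thu (+1)  1922: Fri (+1)  1923: Sat (+1)  1924: Mon (+2)  1925: Tue (+1)
  1926: Wed (+1)  1927: Thu (+1)
Sunday years: 1907, 1912, 1918 — 3 in total.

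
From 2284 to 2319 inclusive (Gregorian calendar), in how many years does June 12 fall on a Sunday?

5

Track June 12's weekday year by year (advancing +1, or +2 across a Feb 29):
  2284: Thu  2285: Fri (+1)  2286: Sat (+1)  2287: Sun (+1) ✓  2288: Tue (+2)
  2289: Wed (+1)  2290: Thu (+1)  2291: Fri (+1)  2292: Sun (+2) ✓  2293: Mon (+1)
  2294: Tue (+1)  2295: Wed (+1)  2296: Fri (+2)  2297: Sat (+1)  … (8 more years) …
  2306: Tue (+1)  2307: Wed (+1)  2308: Fri (+2)  2309: Sat (+1)  2310: Sun (+1) ✓
  2311: Mon (+1)  2312: Wed (+2)  2313: Thu (+1)  2314: Fri (+1)  2315: Sat (+1)
  2316: Mon (+2)  2317: Tue (+1)  2318: Wed (+1)  2319: Thu (+1)
Sunday years: 2287, 2292, 2298, 2304, 2310 — 5 in total.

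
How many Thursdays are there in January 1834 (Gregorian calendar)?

January 1834 has 31 days and begins on Wednesday.
The first Thursday is January 2.
Thursdays fall on 2, 9, 16, 23, 30 — that's 5.

5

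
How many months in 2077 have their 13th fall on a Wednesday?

Check the 13th of each month of 2077: Jan 13: Wed, Feb 13: Sat, Mar 13: Sat, Apr 13: Tue, May 13: Thu, Jun 13: Sun, Jul 13: Tue, Aug 13: Fri, Sep 13: Mon, Oct 13: Wed, Nov 13: Sat, Dec 13: Mon.
Wednesday occurs in January, October — 2 months.

2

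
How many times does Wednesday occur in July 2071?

5

July 2071 has 31 days and begins on Wednesday.
The first Wednesday is July 1.
Wednesdays fall on 1, 8, 15, 22, 29 — that's 5.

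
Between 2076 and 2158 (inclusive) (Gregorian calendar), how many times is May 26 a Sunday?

11

Track May 26's weekday year by year (advancing +1, or +2 across a Feb 29):
  2076: Tue  2077: Wed (+1)  2078: Thu (+1)  2079: Fri (+1)  2080: Sun (+2) ✓
  2081: Mon (+1)  2082: Tue (+1)  2083: Wed (+1)  2084: Fri (+2)  2085: Sat (+1)
  2086: Sun (+1) ✓  2087: Mon (+1)  2088: Wed (+2)  2089: Thu (+1)  … (55 more years) …
  2145: Wed (+1)  2146: Thu (+1)  2147: Fri (+1)  2148: Sun (+2) ✓  2149: Mon (+1)
  2150: Tue (+1)  2151: Wed (+1)  2152: Fri (+2)  2153: Sat (+1)  2154: Sun (+1) ✓
  2155: Mon (+1)  2156: Wed (+2)  2157: Thu (+1)  2158: Fri (+1)
Sunday years: 2080, 2086, 2097, 2109, 2115, 2120, 2126, 2137, 2143, 2148, 2154 — 11 in total.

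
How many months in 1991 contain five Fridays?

4

A month of length L has five Fridays iff its first Friday is on day ≤ L−28 (so day 1–3 in a 31-day month, 1–2 in a 30-day month, day 1 in a leap February).
Checking each month of 1991: Jan starts Tue (31d); Feb starts Fri (28d); Mar starts Fri (31d) ✓; Apr starts Mon (30d); May starts Wed (31d) ✓; Jun starts Sat (30d); Jul starts Mon (31d); Aug starts Thu (31d) ✓; Sep starts Sun (30d); Oct starts Tue (31d); Nov starts Fri (30d) ✓; Dec starts Sun (31d).
Five-Friday months: March, May, August, November → 4.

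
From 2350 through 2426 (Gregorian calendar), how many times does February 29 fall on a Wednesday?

Leap years in 2350–2426: 19 of them.
Feb 29 weekday advances by 5 (mod 7) from one leap year to the next four years later (or differs when a century non-leap intervenes).
Leap-day weekdays: 2352:Fri 2356:Wed✓ 2360:Mon 2364:Sat 2368:Thu 2372:Tue 2376:Sun 2380:Fri 2384:Wed✓ 2388:Mon 2392:Sat 2396:Thu 2400:Tue 2404:Sun 2408:Fri 2412:Wed✓ 2416:Mon 2420:Sat 2424:Thu
Wednesday: 2356, 2384, 2412 → 3.

3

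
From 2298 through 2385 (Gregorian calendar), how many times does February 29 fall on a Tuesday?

Leap years in 2298–2385: 21 of them.
Feb 29 weekday advances by 5 (mod 7) from one leap year to the next four years later (or differs when a century non-leap intervenes).
Leap-day weekdays: 2304:Mon 2308:Sat 2312:Thu 2316:Tue✓ 2320:Sun 2324:Fri 2328:Wed 2332:Mon 2336:Sat 2340:Thu 2344:Tue✓ 2348:Sun 2352:Fri 2356:Wed 2360:Mon 2364:Sat 2368:Thu 2372:Tue✓ 2376:Sun 2380:Fri 2384:Wed
Tuesday: 2316, 2344, 2372 → 3.

3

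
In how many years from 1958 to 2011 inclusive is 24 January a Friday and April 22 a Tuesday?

Check each year's weekday for 24 January and April 22:
  1958: Fri/Tue ✓  1959: Sat/Wed  1960: Sun/Fri  1961: Tue/Sat  1962: Wed/Sun  1963: Thu/Mon  1964: Fri/Wed  1965: Sun/Thu  1966: Mon/Fri  1967: Tue/Sat  1968: Wed/Mon  1969: Fri/Tue ✓  1970: Sat/Wed  1971: Sun/Thu  …(26 more)…  1998: Sat/Wed  1999: Sun/Thu  2000: Mon/Sat  2001: Wed/Sun  2002: Thu/Mon  2003: Fri/Tue ✓  2004: Sat/Thu  2005: Mon/Fri  2006: Tue/Sat  2007: Wed/Sun  2008: Thu/Tue  2009: Sat/Wed  2010: Sun/Thu  2011: Mon/Fri
Both conditions hold in: 1958, 1969, 1975, 1986, 1997, 2003 — 6.

6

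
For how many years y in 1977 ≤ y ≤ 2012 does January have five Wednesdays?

14

January has 31 days; it has five Wednesdays when Wednesday falls among the first (month-length − 28) days — i.e. when January 1 is one of Wednesday/Tuesday/Monday.
January 1 by year: 1977:Sat 1978:Sun 1979:Mon✓ 1980:Tue✓ 1981:Thu 1982:Fri 1983:Sat 1984:Sun 1985:Tue✓ 1986:Wed✓ 1987:Thu 1988:Fri 1989:Sun 1990:Mon✓ 1991:Tue✓ …(6 more)… 1998:Thu 1999:Fri 2000:Sat 2001:Mon✓ 2002:Tue✓ 2003:Wed✓ 2004:Thu 2005:Sat 2006:Sun 2007:Mon✓ 2008:Tue✓ 2009:Thu 2010:Fri 2011:Sat 2012:Sun
Years with five Wednesdays: 1979, 1980, 1985, 1986, 1990, 1991, 1992, 1996, 1997, 2001, 2002, 2003, 2007, 2008 → 14.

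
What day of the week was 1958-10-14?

January 1, 1958 is a Wednesday.
October 14 is day 287 of the year, i.e. 286 days after Jan 1.
286 mod 7 = 6, so advance 6 weekdays from Wednesday: Tuesday.

Tuesday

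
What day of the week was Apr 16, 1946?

Tuesday

January 1, 1946 is a Tuesday.
April 16 is day 106 of the year, i.e. 105 days after Jan 1.
105 mod 7 = 0, so advance 0 weekdays from Tuesday: Tuesday.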